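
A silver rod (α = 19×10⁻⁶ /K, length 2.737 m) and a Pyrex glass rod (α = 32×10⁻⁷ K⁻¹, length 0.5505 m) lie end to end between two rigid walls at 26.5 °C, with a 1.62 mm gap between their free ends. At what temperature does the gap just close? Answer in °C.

α₁L₁ = 5.2003×10⁻⁵ m/K, α₂L₂ = 1.7616×10⁻⁶ m/K → total 5.37646×10⁻⁵ m/K
ΔT = g/(α₁L₁+α₂L₂) = 1.62×10⁻³ / 5.37646×10⁻⁵ = 30.131 K
T = 26.5 + 30.131 = 56.631 °C

T = 56.6 °C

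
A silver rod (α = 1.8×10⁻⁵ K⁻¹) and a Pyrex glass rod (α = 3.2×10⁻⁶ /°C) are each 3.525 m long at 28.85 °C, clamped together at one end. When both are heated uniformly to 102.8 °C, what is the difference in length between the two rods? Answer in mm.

3.86 mm

ΔT = 73.95 K
silver: ΔL = 1.8×10⁻⁵ × 3.525 m × 73.95 = 4.6921×10⁻³ m = 4.6921 mm
Pyrex glass: ΔL = 3.2×10⁻⁶ × 3.525 m × 73.95 = 8.3416×10⁻⁴ m = 0.83416 mm
difference = 4.6921 − 0.83416 = 3.85794 mm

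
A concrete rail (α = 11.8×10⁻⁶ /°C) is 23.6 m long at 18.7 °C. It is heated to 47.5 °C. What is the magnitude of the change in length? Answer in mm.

ΔL = 8.02 mm

|ΔT| = |47.5 − 18.7| = 28.8 K
ΔL = αL₀ΔT = (11.8×10⁻⁶)(23.6)(28.8) = 8.02×10⁻³ m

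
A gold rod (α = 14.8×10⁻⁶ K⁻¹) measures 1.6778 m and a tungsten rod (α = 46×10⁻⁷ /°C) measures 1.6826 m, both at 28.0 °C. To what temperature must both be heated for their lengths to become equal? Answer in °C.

T = 308.8 °C

L₁(1 + α₁ΔT) = L₂(1 + α₂ΔT) ⇒ ΔT = (L₂ − L₁)/(α₁L₁ − α₂L₂)
L₂ − L₁ = 1.6826 − 1.6778 = 4.80×10⁻³ m
α₁L₁ − α₂L₂ = 14.8×10⁻⁶×1.6778 − 46×10⁻⁷×1.6826 = 1.709148×10⁻⁵ m/K
ΔT = 4.80×10⁻³ / 1.709148×10⁻⁵ = 280.842 K
T = 28.0 + 280.842 = 308.842 °C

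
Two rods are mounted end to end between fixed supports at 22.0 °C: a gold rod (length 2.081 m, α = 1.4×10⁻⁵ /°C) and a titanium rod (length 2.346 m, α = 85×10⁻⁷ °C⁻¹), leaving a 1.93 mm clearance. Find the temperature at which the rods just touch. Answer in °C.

T = 61.3 °C

Gap closes when ΔL₁ + ΔL₂ = 1.93 mm = 1.93×10⁻³ m
(α₁L₁ + α₂L₂)ΔT = g
α₁L₁ + α₂L₂ = 1.4×10⁻⁵×2.081 + 85×10⁻⁷×2.346 = 4.9075×10⁻⁵ m/K
ΔT = 1.93×10⁻³ / 4.9075×10⁻⁵ = 39.328 K
T = 22.0 + 39.328 = 61.328 °C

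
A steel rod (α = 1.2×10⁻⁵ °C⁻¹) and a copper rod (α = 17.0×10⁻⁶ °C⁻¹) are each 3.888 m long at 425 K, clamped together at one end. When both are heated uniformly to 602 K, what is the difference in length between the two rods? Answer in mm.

3.44 mm

ΔT = 177 K
steel: ΔL = 1.2×10⁻⁵ × 3.888 m × 177 = 8.2581×10⁻³ m = 8.2581 mm
copper: ΔL = 17.0×10⁻⁶ × 3.888 m × 177 = 1.1699×10⁻² m = 11.699 mm
difference = 11.699 − 8.2581 = 3.4409 mm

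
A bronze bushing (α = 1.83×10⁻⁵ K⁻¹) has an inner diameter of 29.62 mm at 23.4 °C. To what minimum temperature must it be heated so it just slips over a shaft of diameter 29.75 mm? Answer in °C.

T = 263 °C

Required Δd = 29.75 − 29.62 = 0.13 mm
Δd = αd₀ΔT ⇒ ΔT = Δd/(αd₀) = 0.13 / (1.83×10⁻⁵ × 29.62) = 239.83 K
T_min = 23.4 + 239.83 = 263.23 °C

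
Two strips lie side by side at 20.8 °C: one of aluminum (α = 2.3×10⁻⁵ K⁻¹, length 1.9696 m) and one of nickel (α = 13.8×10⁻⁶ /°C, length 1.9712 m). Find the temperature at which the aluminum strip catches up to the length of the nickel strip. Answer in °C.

Equal length when α₁L₁ΔT − α₂L₂ΔT = L₂ − L₁ = 1.60×10⁻³ m
α₁L₁ = 4.53008×10⁻⁵, α₂L₂ = 2.720256×10⁻⁵ → Δ(αL) = 1.809824×10⁻⁵ m/K
ΔT = 1.60×10⁻³ / 1.809824×10⁻⁵ = 88.406 K, so T = 20.8 + 88.406 = 109.206 °C

T = 109.2 °C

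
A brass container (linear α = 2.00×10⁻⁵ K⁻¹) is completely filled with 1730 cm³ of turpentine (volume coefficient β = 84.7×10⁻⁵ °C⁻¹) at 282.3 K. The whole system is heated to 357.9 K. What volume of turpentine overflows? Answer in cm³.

103 cm³

The container also expands: β_container ≈ 3α = 6.0×10⁻⁵ /K
Net overflow = V₀(β_liq − 3α_cont)ΔT
β − 3α = 8.47×10⁻⁴ − 6.0×10⁻⁵ = 7.87×10⁻⁴ /K; ΔT = 75.6 K
ΔV = 1730 × 7.87×10⁻⁴ × 75.6 = 103 cm³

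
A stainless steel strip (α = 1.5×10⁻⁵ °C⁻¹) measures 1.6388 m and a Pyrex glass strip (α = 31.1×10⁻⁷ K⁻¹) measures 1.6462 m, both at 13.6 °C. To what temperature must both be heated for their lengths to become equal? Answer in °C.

L₁(1 + α₁ΔT) = L₂(1 + α₂ΔT) ⇒ ΔT = (L₂ − L₁)/(α₁L₁ − α₂L₂)
L₂ − L₁ = 1.6462 − 1.6388 = 7.40×10⁻³ m
α₁L₁ − α₂L₂ = 1.5×10⁻⁵×1.6388 − 31.1×10⁻⁷×1.6462 = 1.9462318×10⁻⁵ m/K
ΔT = 7.40×10⁻³ / 1.9462318×10⁻⁵ = 380.222 K
T = 13.6 + 380.222 = 393.822 °C

T = 393.8 °C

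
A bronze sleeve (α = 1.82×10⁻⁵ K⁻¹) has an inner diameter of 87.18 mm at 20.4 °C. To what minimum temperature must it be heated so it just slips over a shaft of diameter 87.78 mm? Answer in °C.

Required Δd = 87.78 − 87.18 = 0.60 mm
Δd = αd₀ΔT ⇒ ΔT = Δd/(αd₀) = 0.60 / (1.82×10⁻⁵ × 87.18) = 378.15 K
T_min = 20.4 + 378.15 = 398.55 °C

T = 399 °C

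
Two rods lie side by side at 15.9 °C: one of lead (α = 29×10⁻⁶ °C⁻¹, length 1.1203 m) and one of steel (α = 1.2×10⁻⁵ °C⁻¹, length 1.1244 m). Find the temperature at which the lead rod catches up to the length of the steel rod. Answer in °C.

Equal length when α₁L₁ΔT − α₂L₂ΔT = L₂ − L₁ = 4.10×10⁻³ m
α₁L₁ = 3.24887×10⁻⁵, α₂L₂ = 1.34928×10⁻⁵ → Δ(αL) = 1.89959×10⁻⁵ m/K
ΔT = 4.10×10⁻³ / 1.89959×10⁻⁵ = 215.836 K, so T = 15.9 + 215.836 = 231.736 °C

T = 231.7 °C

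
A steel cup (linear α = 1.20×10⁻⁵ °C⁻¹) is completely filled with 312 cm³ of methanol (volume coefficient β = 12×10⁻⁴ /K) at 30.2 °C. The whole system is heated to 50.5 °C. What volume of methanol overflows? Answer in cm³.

The cup also expands: β_container ≈ 3α = 3.6×10⁻⁵ /K
Net overflow = V₀(β_liq − 3α_cont)ΔT
β − 3α = 1.20×10⁻³ − 3.6×10⁻⁵ = 1.164×10⁻³ /K; ΔT = 20.3 K
ΔV = 312 × 1.164×10⁻³ × 20.3 = 7.37 cm³

7.37 cm³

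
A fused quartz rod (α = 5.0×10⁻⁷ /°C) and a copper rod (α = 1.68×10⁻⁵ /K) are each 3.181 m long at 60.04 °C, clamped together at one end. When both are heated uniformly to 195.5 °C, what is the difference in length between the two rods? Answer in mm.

ΔT = 135.46 K
fused quartz: ΔL = 5.0×10⁻⁷ × 3.181 m × 135.46 = 2.1545×10⁻⁴ m = 0.21545 mm
copper: ΔL = 1.68×10⁻⁵ × 3.181 m × 135.46 = 7.2391×10⁻³ m = 7.2391 mm
difference = 7.2391 − 0.21545 = 7.02365 mm

7.02 mm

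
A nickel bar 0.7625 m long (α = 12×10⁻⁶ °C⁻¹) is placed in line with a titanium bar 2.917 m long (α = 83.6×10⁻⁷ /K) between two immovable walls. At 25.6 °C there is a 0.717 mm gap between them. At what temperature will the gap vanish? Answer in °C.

α₁L₁ = 9.150×10⁻⁶ m/K, α₂L₂ = 2.438612×10⁻⁵ m/K → total 3.353612×10⁻⁵ m/K
ΔT = g/(α₁L₁+α₂L₂) = 7.17×10⁻⁴ / 3.353612×10⁻⁵ = 21.380 K
T = 25.6 + 21.380 = 46.980 °C

T = 47.0 °C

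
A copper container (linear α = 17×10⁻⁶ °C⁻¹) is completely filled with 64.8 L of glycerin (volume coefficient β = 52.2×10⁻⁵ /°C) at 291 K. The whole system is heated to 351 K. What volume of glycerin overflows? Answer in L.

The container also expands: β_container ≈ 3α = 5.1×10⁻⁵ /K
Net overflow = V₀(β_liq − 3α_cont)ΔT
β − 3α = 5.22×10⁻⁴ − 5.1×10⁻⁵ = 4.71×10⁻⁴ /K; ΔT = 60 K
ΔV = 64.8 × 4.71×10⁻⁴ × 60 = 1.83 L

1.83 L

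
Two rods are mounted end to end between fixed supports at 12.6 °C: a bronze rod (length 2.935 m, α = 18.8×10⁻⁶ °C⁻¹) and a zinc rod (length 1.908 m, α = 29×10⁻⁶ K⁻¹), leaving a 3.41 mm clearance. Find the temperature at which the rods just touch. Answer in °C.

Gap closes when ΔL₁ + ΔL₂ = 3.41 mm = 3.41×10⁻³ m
(α₁L₁ + α₂L₂)ΔT = g
α₁L₁ + α₂L₂ = 18.8×10⁻⁶×2.935 + 29×10⁻⁶×1.908 = 1.1051×10⁻⁴ m/K
ΔT = 3.41×10⁻³ / 1.1051×10⁻⁴ = 30.857 K
T = 12.6 + 30.857 = 43.457 °C

T = 43.5 °C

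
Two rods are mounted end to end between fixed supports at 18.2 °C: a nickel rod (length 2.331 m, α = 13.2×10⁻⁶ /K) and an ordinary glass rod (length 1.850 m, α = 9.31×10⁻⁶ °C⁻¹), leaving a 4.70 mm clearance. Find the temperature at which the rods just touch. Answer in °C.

T = 116 °C

Gap closes when ΔL₁ + ΔL₂ = 4.70 mm = 4.70×10⁻³ m
(α₁L₁ + α₂L₂)ΔT = g
α₁L₁ + α₂L₂ = 13.2×10⁻⁶×2.331 + 9.31×10⁻⁶×1.850 = 4.79927×10⁻⁵ m/K
ΔT = 4.70×10⁻³ / 4.79927×10⁻⁵ = 97.93 K
T = 18.2 + 97.93 = 116.13 °C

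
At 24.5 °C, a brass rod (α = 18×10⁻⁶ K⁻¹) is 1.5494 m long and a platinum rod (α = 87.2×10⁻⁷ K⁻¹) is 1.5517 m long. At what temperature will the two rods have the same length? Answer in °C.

L₁(1 + α₁ΔT) = L₂(1 + α₂ΔT) ⇒ ΔT = (L₂ − L₁)/(α₁L₁ − α₂L₂)
L₂ − L₁ = 1.5517 − 1.5494 = 2.30×10⁻³ m
α₁L₁ − α₂L₂ = 18×10⁻⁶×1.5494 − 87.2×10⁻⁷×1.5517 = 1.4358376×10⁻⁵ m/K
ΔT = 2.30×10⁻³ / 1.4358376×10⁻⁵ = 160.185 K
T = 24.5 + 160.185 = 184.685 °C

T = 184.7 °C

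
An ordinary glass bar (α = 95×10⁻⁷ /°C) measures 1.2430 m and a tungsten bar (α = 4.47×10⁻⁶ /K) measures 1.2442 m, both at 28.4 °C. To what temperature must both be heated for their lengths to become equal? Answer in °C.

L₁(1 + α₁ΔT) = L₂(1 + α₂ΔT) ⇒ ΔT = (L₂ − L₁)/(α₁L₁ − α₂L₂)
L₂ − L₁ = 1.2442 − 1.2430 = 1.20×10⁻³ m
α₁L₁ − α₂L₂ = 95×10⁻⁷×1.2430 − 4.47×10⁻⁶×1.2442 = 6.246926×10⁻⁶ m/K
ΔT = 1.20×10⁻³ / 6.246926×10⁻⁶ = 192.094 K
T = 28.4 + 192.094 = 220.494 °C

T = 220.5 °C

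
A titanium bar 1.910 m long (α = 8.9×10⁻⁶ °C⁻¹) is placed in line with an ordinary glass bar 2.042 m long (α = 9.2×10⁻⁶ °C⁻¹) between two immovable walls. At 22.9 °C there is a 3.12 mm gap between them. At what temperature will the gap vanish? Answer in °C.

α₁L₁ = 1.6999×10⁻⁵ m/K, α₂L₂ = 1.87864×10⁻⁵ m/K → total 3.57854×10⁻⁵ m/K
ΔT = g/(α₁L₁+α₂L₂) = 3.12×10⁻³ / 3.57854×10⁻⁵ = 87.19 K
T = 22.9 + 87.19 = 110.09 °C

T = 110 °C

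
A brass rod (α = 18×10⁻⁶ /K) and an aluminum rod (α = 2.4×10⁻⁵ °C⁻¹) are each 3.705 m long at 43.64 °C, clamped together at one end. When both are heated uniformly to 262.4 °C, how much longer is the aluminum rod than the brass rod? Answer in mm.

4.86 mm

ΔT = 218.76 K
brass: ΔL = 18×10⁻⁶ × 3.705 m × 218.76 = 1.4589×10⁻² m = 14.589 mm
aluminum: ΔL = 2.4×10⁻⁵ × 3.705 m × 218.76 = 1.9452×10⁻² m = 19.452 mm
difference = 19.452 − 14.589 = 4.863 mm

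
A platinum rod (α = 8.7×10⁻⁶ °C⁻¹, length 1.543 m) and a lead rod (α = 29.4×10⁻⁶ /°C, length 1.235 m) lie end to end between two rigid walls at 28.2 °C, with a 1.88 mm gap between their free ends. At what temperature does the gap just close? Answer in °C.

α₁L₁ = 1.34241×10⁻⁵ m/K, α₂L₂ = 3.6309×10⁻⁵ m/K → total 4.97331×10⁻⁵ m/K
ΔT = g/(α₁L₁+α₂L₂) = 1.88×10⁻³ / 4.97331×10⁻⁵ = 37.802 K
T = 28.2 + 37.802 = 66.002 °C

T = 66.0 °C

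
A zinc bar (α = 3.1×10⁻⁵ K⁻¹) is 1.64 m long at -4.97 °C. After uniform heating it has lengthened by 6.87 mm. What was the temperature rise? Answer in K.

ΔL = αL₀ΔT ⇒ ΔT = ΔL / (αL₀)
ΔT = 6.87×10⁻³ m / (3.1×10⁻⁵ × 1.64 m) = 135.13 K

ΔT = 135 K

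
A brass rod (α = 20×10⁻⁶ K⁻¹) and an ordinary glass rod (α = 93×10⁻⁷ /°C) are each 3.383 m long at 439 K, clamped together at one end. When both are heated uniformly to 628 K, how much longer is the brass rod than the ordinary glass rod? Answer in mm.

ΔT = 189 K
brass: ΔL = 20×10⁻⁶ × 3.383 m × 189 = 1.2788×10⁻² m = 12.788 mm
ordinary glass: ΔL = 93×10⁻⁷ × 3.383 m × 189 = 5.9463×10⁻³ m = 5.9463 mm
difference = 12.788 − 5.9463 = 6.8417 mm

6.84 mm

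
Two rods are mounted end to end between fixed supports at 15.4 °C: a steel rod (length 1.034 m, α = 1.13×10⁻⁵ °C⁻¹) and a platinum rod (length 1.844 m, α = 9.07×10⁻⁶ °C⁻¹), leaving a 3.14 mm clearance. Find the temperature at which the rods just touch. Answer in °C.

Gap closes when ΔL₁ + ΔL₂ = 3.14 mm = 3.14×10⁻³ m
(α₁L₁ + α₂L₂)ΔT = g
α₁L₁ + α₂L₂ = 1.13×10⁻⁵×1.034 + 9.07×10⁻⁶×1.844 = 2.840928×10⁻⁵ m/K
ΔT = 3.14×10⁻³ / 2.840928×10⁻⁵ = 110.53 K
T = 15.4 + 110.53 = 125.93 °C

T = 126 °C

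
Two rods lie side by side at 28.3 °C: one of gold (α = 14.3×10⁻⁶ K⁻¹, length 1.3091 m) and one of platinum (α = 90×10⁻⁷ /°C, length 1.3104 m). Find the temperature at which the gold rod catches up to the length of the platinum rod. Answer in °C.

L₁(1 + α₁ΔT) = L₂(1 + α₂ΔT) ⇒ ΔT = (L₂ − L₁)/(α₁L₁ − α₂L₂)
L₂ − L₁ = 1.3104 − 1.3091 = 1.30×10⁻³ m
α₁L₁ − α₂L₂ = 14.3×10⁻⁶×1.3091 − 90×10⁻⁷×1.3104 = 6.92653×10⁻⁶ m/K
ΔT = 1.30×10⁻³ / 6.92653×10⁻⁶ = 187.684 K
T = 28.3 + 187.684 = 215.984 °C

T = 216.0 °C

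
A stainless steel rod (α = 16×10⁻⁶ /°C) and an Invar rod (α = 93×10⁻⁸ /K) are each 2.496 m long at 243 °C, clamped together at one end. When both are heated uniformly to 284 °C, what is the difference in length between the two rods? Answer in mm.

ΔT = 41 K
stainless steel: ΔL = 16×10⁻⁶ × 2.496 m × 41 = 1.6374×10⁻³ m = 1.6374 mm
Invar: ΔL = 93×10⁻⁸ × 2.496 m × 41 = 9.5172×10⁻⁵ m = 0.095172 mm
difference = 1.6374 − 0.095172 = 1.542228 mm

1.54 mm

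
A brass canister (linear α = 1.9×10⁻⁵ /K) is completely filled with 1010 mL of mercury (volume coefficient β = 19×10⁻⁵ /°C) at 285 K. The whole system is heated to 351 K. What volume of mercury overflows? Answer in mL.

The canister also expands: β_container ≈ 3α = 5.7×10⁻⁵ /K
Net overflow = V₀(β_liq − 3α_cont)ΔT
β − 3α = 1.90×10⁻⁴ − 5.7×10⁻⁵ = 1.33×10⁻⁴ /K; ΔT = 66 K
ΔV = 1010 × 1.33×10⁻⁴ × 66 = 8.87 mL

8.87 mL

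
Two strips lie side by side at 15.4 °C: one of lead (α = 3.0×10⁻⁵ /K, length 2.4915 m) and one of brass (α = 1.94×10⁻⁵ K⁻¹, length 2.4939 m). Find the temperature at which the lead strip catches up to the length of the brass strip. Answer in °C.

Equal length when α₁L₁ΔT − α₂L₂ΔT = L₂ − L₁ = 2.40×10⁻³ m
α₁L₁ = 7.4745×10⁻⁵, α₂L₂ = 4.838166×10⁻⁵ → Δ(αL) = 2.636334×10⁻⁵ m/K
ΔT = 2.40×10⁻³ / 2.636334×10⁻⁵ = 91.036 K, so T = 15.4 + 91.036 = 106.436 °C

T = 106.4 °C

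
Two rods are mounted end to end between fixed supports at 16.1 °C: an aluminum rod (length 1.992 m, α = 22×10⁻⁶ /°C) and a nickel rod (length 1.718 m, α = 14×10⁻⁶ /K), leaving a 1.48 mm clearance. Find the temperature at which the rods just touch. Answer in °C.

T = 37.9 °C

Gap closes when ΔL₁ + ΔL₂ = 1.48 mm = 1.48×10⁻³ m
(α₁L₁ + α₂L₂)ΔT = g
α₁L₁ + α₂L₂ = 22×10⁻⁶×1.992 + 14×10⁻⁶×1.718 = 6.7876×10⁻⁵ m/K
ΔT = 1.48×10⁻³ / 6.7876×10⁻⁵ = 21.804 K
T = 16.1 + 21.804 = 37.904 °C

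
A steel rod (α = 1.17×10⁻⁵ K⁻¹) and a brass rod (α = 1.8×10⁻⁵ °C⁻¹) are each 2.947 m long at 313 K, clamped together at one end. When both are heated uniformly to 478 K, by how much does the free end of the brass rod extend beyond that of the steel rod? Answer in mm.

3.06 mm

ΔT = 165 K
steel: ΔL = 1.17×10⁻⁵ × 2.947 m × 165 = 5.6892×10⁻³ m = 5.6892 mm
brass: ΔL = 1.8×10⁻⁵ × 2.947 m × 165 = 8.7526×10⁻³ m = 8.7526 mm
difference = 8.7526 − 5.6892 = 3.0634 mm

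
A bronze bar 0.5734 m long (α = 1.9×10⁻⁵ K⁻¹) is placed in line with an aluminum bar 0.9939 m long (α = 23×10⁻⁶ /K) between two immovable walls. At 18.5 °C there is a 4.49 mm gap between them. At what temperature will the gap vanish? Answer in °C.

α₁L₁ = 1.08946×10⁻⁵ m/K, α₂L₂ = 2.28597×10⁻⁵ m/K → total 3.37543×10⁻⁵ m/K
ΔT = g/(α₁L₁+α₂L₂) = 4.49×10⁻³ / 3.37543×10⁻⁵ = 133.02 K
T = 18.5 + 133.02 = 151.52 °C

T = 152 °C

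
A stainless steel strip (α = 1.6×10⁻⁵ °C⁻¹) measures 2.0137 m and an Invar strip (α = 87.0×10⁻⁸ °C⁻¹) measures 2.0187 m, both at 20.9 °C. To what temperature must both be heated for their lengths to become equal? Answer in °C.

T = 185.0 °C

Equal length when α₁L₁ΔT − α₂L₂ΔT = L₂ − L₁ = 5.00×10⁻³ m
α₁L₁ = 3.22192×10⁻⁵, α₂L₂ = 1.756269×10⁻⁶ → Δ(αL) = 3.0462931×10⁻⁵ m/K
ΔT = 5.00×10⁻³ / 3.0462931×10⁻⁵ = 164.134 K, so T = 20.9 + 164.134 = 185.034 °C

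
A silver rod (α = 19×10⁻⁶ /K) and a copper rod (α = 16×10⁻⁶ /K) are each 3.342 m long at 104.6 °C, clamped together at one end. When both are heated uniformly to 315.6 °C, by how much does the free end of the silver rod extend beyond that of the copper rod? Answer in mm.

2.12 mm

ΔT = 211.0 K
silver: ΔL = 19×10⁻⁶ × 3.342 m × 211.0 = 1.3398×10⁻² m = 13.398 mm
copper: ΔL = 16×10⁻⁶ × 3.342 m × 211.0 = 1.1283×10⁻² m = 11.283 mm
difference = 13.398 − 11.283 = 2.115 mm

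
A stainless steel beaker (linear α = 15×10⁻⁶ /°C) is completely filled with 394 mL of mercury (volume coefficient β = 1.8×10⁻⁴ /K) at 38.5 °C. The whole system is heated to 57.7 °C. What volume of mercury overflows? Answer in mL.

1.02 mL

The beaker also expands: β_container ≈ 3α = 4.5×10⁻⁵ /K
Net overflow = V₀(β_liq − 3α_cont)ΔT
β − 3α = 1.80×10⁻⁴ − 4.5×10⁻⁵ = 1.35×10⁻⁴ /K; ΔT = 19.2 K
ΔV = 394 × 1.35×10⁻⁴ × 19.2 = 1.02 mL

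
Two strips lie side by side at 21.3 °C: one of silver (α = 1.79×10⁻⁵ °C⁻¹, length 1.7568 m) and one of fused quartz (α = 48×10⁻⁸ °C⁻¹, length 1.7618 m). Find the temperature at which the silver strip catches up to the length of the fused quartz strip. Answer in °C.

Equal length when α₁L₁ΔT − α₂L₂ΔT = L₂ − L₁ = 5.00×10⁻³ m
α₁L₁ = 3.144672×10⁻⁵, α₂L₂ = 8.45664×10⁻⁷ → Δ(αL) = 3.0601056×10⁻⁵ m/K
ΔT = 5.00×10⁻³ / 3.0601056×10⁻⁵ = 163.393 K, so T = 21.3 + 163.393 = 184.693 °C

T = 184.7 °C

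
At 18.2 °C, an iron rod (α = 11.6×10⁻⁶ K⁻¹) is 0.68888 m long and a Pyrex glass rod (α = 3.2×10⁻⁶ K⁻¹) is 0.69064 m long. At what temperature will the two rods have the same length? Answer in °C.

L₁(1 + α₁ΔT) = L₂(1 + α₂ΔT) ⇒ ΔT = (L₂ − L₁)/(α₁L₁ − α₂L₂)
L₂ − L₁ = 0.69064 − 0.68888 = 1.76×10⁻³ m
α₁L₁ − α₂L₂ = 11.6×10⁻⁶×0.68888 − 3.2×10⁻⁶×0.69064 = 5.78096×10⁻⁶ m/K
ΔT = 1.76×10⁻³ / 5.78096×10⁻⁶ = 304.448 K
T = 18.2 + 304.448 = 322.648 °C

T = 322.6 °C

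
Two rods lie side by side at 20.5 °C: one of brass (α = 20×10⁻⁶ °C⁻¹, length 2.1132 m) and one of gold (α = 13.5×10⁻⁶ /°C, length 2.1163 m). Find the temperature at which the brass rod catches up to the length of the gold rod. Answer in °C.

L₁(1 + α₁ΔT) = L₂(1 + α₂ΔT) ⇒ ΔT = (L₂ − L₁)/(α₁L₁ − α₂L₂)
L₂ − L₁ = 2.1163 − 2.1132 = 3.10×10⁻³ m
α₁L₁ − α₂L₂ = 20×10⁻⁶×2.1132 − 13.5×10⁻⁶×2.1163 = 1.369395×10⁻⁵ m/K
ΔT = 3.10×10⁻³ / 1.369395×10⁻⁵ = 226.377 K
T = 20.5 + 226.377 = 246.877 °C

T = 246.9 °C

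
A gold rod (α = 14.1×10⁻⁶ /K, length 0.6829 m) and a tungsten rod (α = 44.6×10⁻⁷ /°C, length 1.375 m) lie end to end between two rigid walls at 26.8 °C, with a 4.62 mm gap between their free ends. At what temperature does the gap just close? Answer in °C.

T = 320 °C

Gap closes when ΔL₁ + ΔL₂ = 4.62 mm = 4.62×10⁻³ m
(α₁L₁ + α₂L₂)ΔT = g
α₁L₁ + α₂L₂ = 14.1×10⁻⁶×0.6829 + 44.6×10⁻⁷×1.375 = 1.576139×10⁻⁵ m/K
ΔT = 4.62×10⁻³ / 1.576139×10⁻⁵ = 293.12 K
T = 26.8 + 293.12 = 319.92 °C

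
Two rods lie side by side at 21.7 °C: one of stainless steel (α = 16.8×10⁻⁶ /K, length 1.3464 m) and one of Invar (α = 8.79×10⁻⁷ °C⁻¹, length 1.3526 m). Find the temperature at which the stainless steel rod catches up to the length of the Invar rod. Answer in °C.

L₁(1 + α₁ΔT) = L₂(1 + α₂ΔT) ⇒ ΔT = (L₂ − L₁)/(α₁L₁ − α₂L₂)
L₂ − L₁ = 1.3526 − 1.3464 = 6.20×10⁻³ m
α₁L₁ − α₂L₂ = 16.8×10⁻⁶×1.3464 − 8.79×10⁻⁷×1.3526 = 2.14305846×10⁻⁵ m/K
ΔT = 6.20×10⁻³ / 2.14305846×10⁻⁵ = 289.306 K
T = 21.7 + 289.306 = 311.006 °C

T = 311.0 °C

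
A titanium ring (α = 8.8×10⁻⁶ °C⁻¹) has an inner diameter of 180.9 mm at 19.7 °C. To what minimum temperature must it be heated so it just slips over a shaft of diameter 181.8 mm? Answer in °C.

T = 585 °C

Required Δd = 181.8 − 180.9 = 0.9 mm
Δd = αd₀ΔT ⇒ ΔT = Δd/(αd₀) = 0.9 / (8.8×10⁻⁶ × 180.9) = 565.36 K
T_min = 19.7 + 565.36 = 585.06 °C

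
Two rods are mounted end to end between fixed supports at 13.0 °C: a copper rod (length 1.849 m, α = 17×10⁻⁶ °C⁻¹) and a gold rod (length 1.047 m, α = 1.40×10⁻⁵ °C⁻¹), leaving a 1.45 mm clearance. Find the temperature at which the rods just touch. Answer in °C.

Gap closes when ΔL₁ + ΔL₂ = 1.45 mm = 1.45×10⁻³ m
(α₁L₁ + α₂L₂)ΔT = g
α₁L₁ + α₂L₂ = 17×10⁻⁶×1.849 + 1.40×10⁻⁵×1.047 = 4.6091×10⁻⁵ m/K
ΔT = 1.45×10⁻³ / 4.6091×10⁻⁵ = 31.460 K
T = 13.0 + 31.460 = 44.460 °C

T = 44.5 °C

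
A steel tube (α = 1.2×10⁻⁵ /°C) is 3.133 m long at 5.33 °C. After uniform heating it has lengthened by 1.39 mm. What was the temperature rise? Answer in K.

ΔL = αL₀ΔT ⇒ ΔT = ΔL / (αL₀)
ΔT = 1.39×10⁻³ m / (1.2×10⁻⁵ × 3.133 m) = 36.972 K

ΔT = 37.0 K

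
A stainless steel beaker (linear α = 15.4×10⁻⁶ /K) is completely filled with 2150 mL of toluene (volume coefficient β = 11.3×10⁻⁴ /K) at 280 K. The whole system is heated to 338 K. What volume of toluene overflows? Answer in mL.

135 mL

The beaker also expands: β_container ≈ 3α = 4.62×10⁻⁵ /K
Net overflow = V₀(β_liq − 3α_cont)ΔT
β − 3α = 1.13×10⁻³ − 4.62×10⁻⁵ = 1.0838×10⁻³ /K; ΔT = 58 K
ΔV = 2150 × 1.0838×10⁻³ × 58 = 135 mL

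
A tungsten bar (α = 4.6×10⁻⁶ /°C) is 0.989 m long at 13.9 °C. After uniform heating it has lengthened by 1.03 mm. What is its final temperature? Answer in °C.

ΔL = αL₀ΔT ⇒ ΔT = ΔL / (αL₀)
ΔT = 1.03×10⁻³ m / (4.6×10⁻⁶ × 0.989 m) = 226.40 K
T = 13.9 + 226.40 = 240.30 °C

T = 240 °C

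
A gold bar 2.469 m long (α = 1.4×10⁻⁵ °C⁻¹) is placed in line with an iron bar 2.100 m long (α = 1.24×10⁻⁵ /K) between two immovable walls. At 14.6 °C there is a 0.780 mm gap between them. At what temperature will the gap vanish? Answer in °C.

Gap closes when ΔL₁ + ΔL₂ = 0.780 mm = 7.80×10⁻⁴ m
(α₁L₁ + α₂L₂)ΔT = g
α₁L₁ + α₂L₂ = 1.4×10⁻⁵×2.469 + 1.24×10⁻⁵×2.100 = 6.0606×10⁻⁵ m/K
ΔT = 7.80×10⁻⁴ / 6.0606×10⁻⁵ = 12.870 K
T = 14.6 + 12.870 = 27.470 °C

T = 27.5 °C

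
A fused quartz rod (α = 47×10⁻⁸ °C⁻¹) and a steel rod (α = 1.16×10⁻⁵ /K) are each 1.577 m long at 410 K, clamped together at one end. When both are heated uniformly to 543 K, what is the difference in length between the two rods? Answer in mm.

ΔT = 133 K
fused quartz: ΔL = 47×10⁻⁸ × 1.577 m × 133 = 9.8578×10⁻⁵ m = 0.098578 mm
steel: ΔL = 1.16×10⁻⁵ × 1.577 m × 133 = 2.4330×10⁻³ m = 2.4330 mm
difference = 2.4330 − 0.098578 = 2.334422 mm

2.33 mm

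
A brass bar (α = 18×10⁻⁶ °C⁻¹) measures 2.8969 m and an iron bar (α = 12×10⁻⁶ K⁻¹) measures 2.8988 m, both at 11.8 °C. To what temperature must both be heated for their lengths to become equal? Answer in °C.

L₁(1 + α₁ΔT) = L₂(1 + α₂ΔT) ⇒ ΔT = (L₂ − L₁)/(α₁L₁ − α₂L₂)
L₂ − L₁ = 2.8988 − 2.8969 = 1.90×10⁻³ m
α₁L₁ − α₂L₂ = 18×10⁻⁶×2.8969 − 12×10⁻⁶×2.8988 = 1.73586×10⁻⁵ m/K
ΔT = 1.90×10⁻³ / 1.73586×10⁻⁵ = 109.456 K
T = 11.8 + 109.456 = 121.256 °C

T = 121.3 °C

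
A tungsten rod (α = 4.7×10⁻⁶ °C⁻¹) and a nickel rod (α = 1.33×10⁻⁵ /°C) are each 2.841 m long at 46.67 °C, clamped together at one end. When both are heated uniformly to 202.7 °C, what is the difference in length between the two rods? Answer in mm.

ΔT = 156.03 K
tungsten: ΔL = 4.7×10⁻⁶ × 2.841 m × 156.03 = 2.0834×10⁻³ m = 2.0834 mm
nickel: ΔL = 1.33×10⁻⁵ × 2.841 m × 156.03 = 5.8956×10⁻³ m = 5.8956 mm
difference = 5.8956 − 2.0834 = 3.8122 mm

3.81 mm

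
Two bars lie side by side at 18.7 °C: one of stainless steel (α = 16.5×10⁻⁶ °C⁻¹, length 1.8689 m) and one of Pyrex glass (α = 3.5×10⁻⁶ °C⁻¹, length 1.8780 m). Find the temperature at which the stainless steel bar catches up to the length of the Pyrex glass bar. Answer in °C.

L₁(1 + α₁ΔT) = L₂(1 + α₂ΔT) ⇒ ΔT = (L₂ − L₁)/(α₁L₁ − α₂L₂)
L₂ − L₁ = 1.8780 − 1.8689 = 9.10×10⁻³ m
α₁L₁ − α₂L₂ = 16.5×10⁻⁶×1.8689 − 3.5×10⁻⁶×1.8780 = 2.426385×10⁻⁵ m/K
ΔT = 9.10×10⁻³ / 2.426385×10⁻⁵ = 375.044 K
T = 18.7 + 375.044 = 393.744 °C

T = 393.7 °C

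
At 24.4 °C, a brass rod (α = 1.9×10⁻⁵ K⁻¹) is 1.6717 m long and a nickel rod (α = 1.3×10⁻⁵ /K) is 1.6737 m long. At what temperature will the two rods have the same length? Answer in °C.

T = 224.3 °C

L₁(1 + α₁ΔT) = L₂(1 + α₂ΔT) ⇒ ΔT = (L₂ − L₁)/(α₁L₁ − α₂L₂)
L₂ − L₁ = 1.6737 − 1.6717 = 2.00×10⁻³ m
α₁L₁ − α₂L₂ = 1.9×10⁻⁵×1.6717 − 1.3×10⁻⁵×1.6737 = 1.00042×10⁻⁵ m/K
ΔT = 2.00×10⁻³ / 1.00042×10⁻⁵ = 199.916 K
T = 24.4 + 199.916 = 224.316 °C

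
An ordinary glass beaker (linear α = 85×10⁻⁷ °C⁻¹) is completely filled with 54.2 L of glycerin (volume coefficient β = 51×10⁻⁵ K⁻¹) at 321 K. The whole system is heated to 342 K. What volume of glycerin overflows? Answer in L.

The beaker also expands: β_container ≈ 3α = 2.55×10⁻⁵ /K
Net overflow = V₀(β_liq − 3α_cont)ΔT
β − 3α = 5.10×10⁻⁴ − 2.55×10⁻⁵ = 4.845×10⁻⁴ /K; ΔT = 21 K
ΔV = 54.2 × 4.845×10⁻⁴ × 21 = 0.551 L

0.551 L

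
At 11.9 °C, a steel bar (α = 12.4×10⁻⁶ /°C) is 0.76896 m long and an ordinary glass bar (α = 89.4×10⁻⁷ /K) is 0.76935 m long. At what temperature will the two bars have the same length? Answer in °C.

T = 158.7 °C

Equal length when α₁L₁ΔT − α₂L₂ΔT = L₂ − L₁ = 3.90×10⁻⁴ m
α₁L₁ = 9.535104×10⁻⁶, α₂L₂ = 6.877989×10⁻⁶ → Δ(αL) = 2.657115×10⁻⁶ m/K
ΔT = 3.90×10⁻⁴ / 2.657115×10⁻⁶ = 146.776 K, so T = 11.9 + 146.776 = 158.676 °C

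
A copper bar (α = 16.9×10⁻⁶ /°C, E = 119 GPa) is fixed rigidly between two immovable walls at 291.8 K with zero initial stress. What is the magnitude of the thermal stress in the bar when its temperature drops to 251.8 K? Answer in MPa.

Fully constrained: the free strain ε = αΔT is blocked, so σ = Eε = EαΔT.
|ΔT| = 40.0 K
σ = 119×10⁹ × 16.9×10⁻⁶ × 40.0 = 8.04×10⁷ Pa

σ = 80.4 MPa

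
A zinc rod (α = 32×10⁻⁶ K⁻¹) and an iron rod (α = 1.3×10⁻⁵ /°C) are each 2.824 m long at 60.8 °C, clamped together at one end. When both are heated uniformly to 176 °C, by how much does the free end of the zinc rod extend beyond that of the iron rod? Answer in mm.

6.18 mm

ΔT = 115.2 K
zinc: ΔL = 32×10⁻⁶ × 2.824 m × 115.2 = 1.0410×10⁻² m = 10.410 mm
iron: ΔL = 1.3×10⁻⁵ × 2.824 m × 115.2 = 4.2292×10⁻³ m = 4.2292 mm
difference = 10.410 − 4.2292 = 6.1808 mm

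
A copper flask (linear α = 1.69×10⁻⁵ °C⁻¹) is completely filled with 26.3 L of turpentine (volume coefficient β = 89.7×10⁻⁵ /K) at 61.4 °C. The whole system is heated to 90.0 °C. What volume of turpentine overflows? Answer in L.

The flask also expands: β_container ≈ 3α = 5.07×10⁻⁵ /K
Net overflow = V₀(β_liq − 3α_cont)ΔT
β − 3α = 8.97×10⁻⁴ − 5.07×10⁻⁵ = 8.463×10⁻⁴ /K; ΔT = 28.6 K
ΔV = 26.3 × 8.463×10⁻⁴ × 28.6 = 0.637 L

0.637 L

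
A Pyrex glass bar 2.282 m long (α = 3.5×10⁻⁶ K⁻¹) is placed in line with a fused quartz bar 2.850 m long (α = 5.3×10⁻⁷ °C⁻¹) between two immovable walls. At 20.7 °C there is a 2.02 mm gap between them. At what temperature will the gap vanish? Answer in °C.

T = 233 °C

α₁L₁ = 7.987×10⁻⁶ m/K, α₂L₂ = 1.5105×10⁻⁶ m/K → total 9.4975×10⁻⁶ m/K
ΔT = g/(α₁L₁+α₂L₂) = 2.02×10⁻³ / 9.4975×10⁻⁶ = 212.69 K
T = 20.7 + 212.69 = 233.39 °C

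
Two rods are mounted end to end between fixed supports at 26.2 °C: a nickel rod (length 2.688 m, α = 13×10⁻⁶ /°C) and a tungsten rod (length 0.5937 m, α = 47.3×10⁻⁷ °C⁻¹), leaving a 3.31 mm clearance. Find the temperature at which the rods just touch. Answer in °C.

T = 114 °C

Gap closes when ΔL₁ + ΔL₂ = 3.31 mm = 3.31×10⁻³ m
(α₁L₁ + α₂L₂)ΔT = g
α₁L₁ + α₂L₂ = 13×10⁻⁶×2.688 + 47.3×10⁻⁷×0.5937 = 3.7752201×10⁻⁵ m/K
ΔT = 3.31×10⁻³ / 3.7752201×10⁻⁵ = 87.68 K
T = 26.2 + 87.68 = 113.88 °C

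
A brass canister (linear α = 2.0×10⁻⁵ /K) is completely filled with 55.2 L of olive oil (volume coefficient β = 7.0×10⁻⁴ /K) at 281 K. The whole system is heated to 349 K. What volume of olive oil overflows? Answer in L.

The canister also expands: β_container ≈ 3α = 6.0×10⁻⁵ /K
Net overflow = V₀(β_liq − 3α_cont)ΔT
β − 3α = 7.00×10⁻⁴ − 6.0×10⁻⁵ = 6.40×10⁻⁴ /K; ΔT = 68 K
ΔV = 55.2 × 6.40×10⁻⁴ × 68 = 2.40 L

2.40 L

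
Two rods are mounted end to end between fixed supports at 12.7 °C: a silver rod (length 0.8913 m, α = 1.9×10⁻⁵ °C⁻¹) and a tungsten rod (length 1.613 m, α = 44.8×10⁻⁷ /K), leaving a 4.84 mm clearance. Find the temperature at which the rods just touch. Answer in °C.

T = 213 °C

Gap closes when ΔL₁ + ΔL₂ = 4.84 mm = 4.84×10⁻³ m
(α₁L₁ + α₂L₂)ΔT = g
α₁L₁ + α₂L₂ = 1.9×10⁻⁵×0.8913 + 44.8×10⁻⁷×1.613 = 2.416094×10⁻⁵ m/K
ΔT = 4.84×10⁻³ / 2.416094×10⁻⁵ = 200.32 K
T = 12.7 + 200.32 = 213.02 °C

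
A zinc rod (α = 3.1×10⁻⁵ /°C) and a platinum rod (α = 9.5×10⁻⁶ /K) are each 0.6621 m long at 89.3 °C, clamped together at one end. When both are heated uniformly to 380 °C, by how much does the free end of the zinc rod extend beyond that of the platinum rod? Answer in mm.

4.14 mm

ΔT = 290.7 K
zinc: ΔL = 3.1×10⁻⁵ × 0.6621 m × 290.7 = 5.9666×10⁻³ m = 5.9666 mm
platinum: ΔL = 9.5×10⁻⁶ × 0.6621 m × 290.7 = 1.8285×10⁻³ m = 1.8285 mm
difference = 5.9666 − 1.8285 = 4.1381 mm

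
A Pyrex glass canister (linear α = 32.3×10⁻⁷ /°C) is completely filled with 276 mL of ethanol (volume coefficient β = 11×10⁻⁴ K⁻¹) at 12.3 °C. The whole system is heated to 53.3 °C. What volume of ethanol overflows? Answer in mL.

12.3 mL

The canister also expands: β_container ≈ 3α = 9.69×10⁻⁶ /K
Net overflow = V₀(β_liq − 3α_cont)ΔT
β − 3α = 1.10×10⁻³ − 9.69×10⁻⁶ = 1.09031×10⁻³ /K; ΔT = 41.0 K
ΔV = 276 × 1.09031×10⁻³ × 41.0 = 12.3 mL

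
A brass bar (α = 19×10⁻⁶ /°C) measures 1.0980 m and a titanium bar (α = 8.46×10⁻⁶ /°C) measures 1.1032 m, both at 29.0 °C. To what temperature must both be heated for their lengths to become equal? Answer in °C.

T = 480.0 °C

Equal length when α₁L₁ΔT − α₂L₂ΔT = L₂ − L₁ = 5.20×10⁻³ m
α₁L₁ = 2.0862×10⁻⁵, α₂L₂ = 9.333072×10⁻⁶ → Δ(αL) = 1.1528928×10⁻⁵ m/K
ΔT = 5.20×10⁻³ / 1.1528928×10⁻⁵ = 451.039 K, so T = 29.0 + 451.039 = 480.039 °C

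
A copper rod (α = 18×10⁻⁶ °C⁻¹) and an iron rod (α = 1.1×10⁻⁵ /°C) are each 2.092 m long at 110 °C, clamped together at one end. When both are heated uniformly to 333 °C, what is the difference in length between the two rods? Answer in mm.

3.27 mm

ΔT = 223 K
copper: ΔL = 18×10⁻⁶ × 2.092 m × 223 = 8.3973×10⁻³ m = 8.3973 mm
iron: ΔL = 1.1×10⁻⁵ × 2.092 m × 223 = 5.1317×10⁻³ m = 5.1317 mm
difference = 8.3973 − 5.1317 = 3.2656 mm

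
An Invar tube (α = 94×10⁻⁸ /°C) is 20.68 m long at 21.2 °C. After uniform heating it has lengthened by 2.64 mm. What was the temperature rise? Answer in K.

ΔL = αL₀ΔT ⇒ ΔT = ΔL / (αL₀)
ΔT = 2.64×10⁻³ m / (94×10⁻⁸ × 20.68 m) = 135.81 K

ΔT = 136 K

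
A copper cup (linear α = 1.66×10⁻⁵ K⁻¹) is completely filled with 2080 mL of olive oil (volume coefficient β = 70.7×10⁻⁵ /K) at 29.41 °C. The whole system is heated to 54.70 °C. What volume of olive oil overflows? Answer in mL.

34.6 mL

The cup also expands: β_container ≈ 3α = 4.98×10⁻⁵ /K
Net overflow = V₀(β_liq − 3α_cont)ΔT
β − 3α = 7.07×10⁻⁴ − 4.98×10⁻⁵ = 6.572×10⁻⁴ /K; ΔT = 25.29 K
ΔV = 2080 × 6.572×10⁻⁴ × 25.29 = 34.6 mL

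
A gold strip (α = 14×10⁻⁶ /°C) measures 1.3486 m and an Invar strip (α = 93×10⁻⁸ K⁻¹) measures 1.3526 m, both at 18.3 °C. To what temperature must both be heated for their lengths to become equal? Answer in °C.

L₁(1 + α₁ΔT) = L₂(1 + α₂ΔT) ⇒ ΔT = (L₂ − L₁)/(α₁L₁ − α₂L₂)
L₂ − L₁ = 1.3526 − 1.3486 = 4.00×10⁻³ m
α₁L₁ − α₂L₂ = 14×10⁻⁶×1.3486 − 93×10⁻⁸×1.3526 = 1.7622482×10⁻⁵ m/K
ΔT = 4.00×10⁻³ / 1.7622482×10⁻⁵ = 226.983 K
T = 18.3 + 226.983 = 245.283 °C

T = 245.3 °C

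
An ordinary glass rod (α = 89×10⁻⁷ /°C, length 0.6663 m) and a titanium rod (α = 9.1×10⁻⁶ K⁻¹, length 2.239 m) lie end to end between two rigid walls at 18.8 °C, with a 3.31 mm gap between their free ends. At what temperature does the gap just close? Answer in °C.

T = 145 °C

Gap closes when ΔL₁ + ΔL₂ = 3.31 mm = 3.31×10⁻³ m
(α₁L₁ + α₂L₂)ΔT = g
α₁L₁ + α₂L₂ = 89×10⁻⁷×0.6663 + 9.1×10⁻⁶×2.239 = 2.630497×10⁻⁵ m/K
ΔT = 3.31×10⁻³ / 2.630497×10⁻⁵ = 125.83 K
T = 18.8 + 125.83 = 144.63 °C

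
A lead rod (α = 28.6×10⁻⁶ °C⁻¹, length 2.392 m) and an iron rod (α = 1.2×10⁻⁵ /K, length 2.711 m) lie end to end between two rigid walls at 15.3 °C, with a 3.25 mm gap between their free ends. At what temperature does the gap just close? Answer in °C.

Gap closes when ΔL₁ + ΔL₂ = 3.25 mm = 3.25×10⁻³ m
(α₁L₁ + α₂L₂)ΔT = g
α₁L₁ + α₂L₂ = 28.6×10⁻⁶×2.392 + 1.2×10⁻⁵×2.711 = 1.009432×10⁻⁴ m/K
ΔT = 3.25×10⁻³ / 1.009432×10⁻⁴ = 32.196 K
T = 15.3 + 32.196 = 47.496 °C

T = 47.5 °C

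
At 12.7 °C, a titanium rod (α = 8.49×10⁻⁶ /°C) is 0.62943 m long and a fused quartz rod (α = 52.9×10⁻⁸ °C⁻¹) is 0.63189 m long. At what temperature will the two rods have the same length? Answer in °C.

T = 503.8 °C

Equal length when α₁L₁ΔT − α₂L₂ΔT = L₂ − L₁ = 2.46×10⁻³ m
α₁L₁ = 5.3438607×10⁻⁶, α₂L₂ = 3.3426981×10⁻⁷ → Δ(αL) = 5.00959089×10⁻⁶ m/K
ΔT = 2.46×10⁻³ / 5.00959089×10⁻⁶ = 491.058 K, so T = 12.7 + 491.058 = 503.758 °C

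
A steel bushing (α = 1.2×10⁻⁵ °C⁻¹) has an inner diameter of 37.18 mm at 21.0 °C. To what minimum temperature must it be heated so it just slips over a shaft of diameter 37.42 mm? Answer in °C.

T = 559 °C

Required Δd = 37.42 − 37.18 = 0.24 mm
Δd = αd₀ΔT ⇒ ΔT = Δd/(αd₀) = 0.24 / (1.2×10⁻⁵ × 37.18) = 537.92 K
T_min = 21.0 + 537.92 = 558.92 °C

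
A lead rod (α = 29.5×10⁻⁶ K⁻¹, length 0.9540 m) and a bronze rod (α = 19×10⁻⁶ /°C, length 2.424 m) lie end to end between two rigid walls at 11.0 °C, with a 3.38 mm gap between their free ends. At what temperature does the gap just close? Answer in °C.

Gap closes when ΔL₁ + ΔL₂ = 3.38 mm = 3.38×10⁻³ m
(α₁L₁ + α₂L₂)ΔT = g
α₁L₁ + α₂L₂ = 29.5×10⁻⁶×0.9540 + 19×10⁻⁶×2.424 = 7.4199×10⁻⁵ m/K
ΔT = 3.38×10⁻³ / 7.4199×10⁻⁵ = 45.553 K
T = 11.0 + 45.553 = 56.553 °C

T = 56.6 °C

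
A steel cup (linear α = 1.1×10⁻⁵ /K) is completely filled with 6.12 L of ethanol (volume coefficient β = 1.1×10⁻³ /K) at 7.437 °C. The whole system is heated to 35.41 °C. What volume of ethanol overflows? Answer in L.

0.183 L

The cup also expands: β_container ≈ 3α = 3.3×10⁻⁵ /K
Net overflow = V₀(β_liq − 3α_cont)ΔT
β − 3α = 1.10×10⁻³ − 3.3×10⁻⁵ = 1.067×10⁻³ /K; ΔT = 27.973 K
ΔV = 6.12 × 1.067×10⁻³ × 27.973 = 0.183 L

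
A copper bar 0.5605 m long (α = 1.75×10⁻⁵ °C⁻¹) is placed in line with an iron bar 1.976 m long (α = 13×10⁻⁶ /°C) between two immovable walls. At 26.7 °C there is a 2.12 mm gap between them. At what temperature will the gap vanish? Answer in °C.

T = 86.4 °C

α₁L₁ = 9.80875×10⁻⁶ m/K, α₂L₂ = 2.5688×10⁻⁵ m/K → total 3.549675×10⁻⁵ m/K
ΔT = g/(α₁L₁+α₂L₂) = 2.12×10⁻³ / 3.549675×10⁻⁵ = 59.724 K
T = 26.7 + 59.724 = 86.424 °C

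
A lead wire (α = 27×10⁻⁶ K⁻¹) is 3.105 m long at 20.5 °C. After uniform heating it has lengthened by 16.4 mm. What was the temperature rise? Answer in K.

ΔT = 196 K

ΔL = αL₀ΔT ⇒ ΔT = ΔL / (αL₀)
ΔT = 16.4×10⁻³ m / (27×10⁻⁶ × 3.105 m) = 195.62 K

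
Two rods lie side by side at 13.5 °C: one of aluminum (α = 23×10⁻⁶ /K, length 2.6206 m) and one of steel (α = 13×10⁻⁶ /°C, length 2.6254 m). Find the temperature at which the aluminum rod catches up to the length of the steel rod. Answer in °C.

Equal length when α₁L₁ΔT − α₂L₂ΔT = L₂ − L₁ = 4.80×10⁻³ m
α₁L₁ = 6.02738×10⁻⁵, α₂L₂ = 3.41302×10⁻⁵ → Δ(αL) = 2.61436×10⁻⁵ m/K
ΔT = 4.80×10⁻³ / 2.61436×10⁻⁵ = 183.601 K, so T = 13.5 + 183.601 = 197.101 °C

T = 197.1 °C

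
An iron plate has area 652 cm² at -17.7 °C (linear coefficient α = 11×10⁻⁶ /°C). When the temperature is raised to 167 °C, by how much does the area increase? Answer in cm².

Area coefficient ≈ 2α; |ΔT| = 184.7 K
ΔA = 2αA₀ΔT = 2(11×10⁻⁶)(652)(184.7) = 2.65 cm²

ΔA = 2.65 cm²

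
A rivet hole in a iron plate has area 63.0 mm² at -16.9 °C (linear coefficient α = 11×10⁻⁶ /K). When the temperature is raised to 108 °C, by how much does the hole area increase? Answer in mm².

ΔA = 0.173 mm²

Area coefficient ≈ 2α; |ΔT| = 124.9 K
ΔA = 2αA₀ΔT = 2(11×10⁻⁶)(63.0)(124.9) = 0.173 mm²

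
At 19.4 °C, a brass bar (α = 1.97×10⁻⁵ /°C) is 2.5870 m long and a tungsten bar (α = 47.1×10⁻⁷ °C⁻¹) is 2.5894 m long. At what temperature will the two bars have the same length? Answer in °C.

T = 81.31 °C

L₁(1 + α₁ΔT) = L₂(1 + α₂ΔT) ⇒ ΔT = (L₂ − L₁)/(α₁L₁ − α₂L₂)
L₂ − L₁ = 2.5894 − 2.5870 = 2.40×10⁻³ m
α₁L₁ − α₂L₂ = 1.97×10⁻⁵×2.5870 − 47.1×10⁻⁷×2.5894 = 3.8767826×10⁻⁵ m/K
ΔT = 2.40×10⁻³ / 3.8767826×10⁻⁵ = 61.9070 K
T = 19.4 + 61.9070 = 81.3070 °C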